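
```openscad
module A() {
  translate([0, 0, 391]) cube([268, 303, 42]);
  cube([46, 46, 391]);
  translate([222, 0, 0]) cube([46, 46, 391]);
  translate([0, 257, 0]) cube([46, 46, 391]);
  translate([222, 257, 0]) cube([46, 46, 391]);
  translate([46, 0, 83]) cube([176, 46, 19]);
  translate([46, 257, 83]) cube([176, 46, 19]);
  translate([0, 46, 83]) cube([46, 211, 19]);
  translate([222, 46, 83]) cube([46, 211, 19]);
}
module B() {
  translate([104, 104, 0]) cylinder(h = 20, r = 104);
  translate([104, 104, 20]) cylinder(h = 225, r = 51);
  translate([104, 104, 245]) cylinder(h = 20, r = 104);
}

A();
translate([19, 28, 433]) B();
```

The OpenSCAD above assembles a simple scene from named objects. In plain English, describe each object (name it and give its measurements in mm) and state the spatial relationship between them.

A is a four-legged stool. The seat is a 268×303×42 mm slab whose top surface is at z = 433 mm; four square legs, each 46×46 mm in cross-section, run from the floor (z = 0) to the underside of the seat, each flush with a corner of the seat. Four stretchers, 46 mm wide and 19 mm tall, connect adjacent legs with their undersides at z = 83 mm, each running between the inner faces of the legs it joins and aligned with the legs' outer faces on the other axis.

B is a spool: two coaxial disc flanges of radius 104 mm and thickness 20 mm, joined by a core cylinder of radius 51 mm and height 225 mm. The lower flange rests on z = 0 and the three cylinders share a vertical axis.

The spool is on top of the stool.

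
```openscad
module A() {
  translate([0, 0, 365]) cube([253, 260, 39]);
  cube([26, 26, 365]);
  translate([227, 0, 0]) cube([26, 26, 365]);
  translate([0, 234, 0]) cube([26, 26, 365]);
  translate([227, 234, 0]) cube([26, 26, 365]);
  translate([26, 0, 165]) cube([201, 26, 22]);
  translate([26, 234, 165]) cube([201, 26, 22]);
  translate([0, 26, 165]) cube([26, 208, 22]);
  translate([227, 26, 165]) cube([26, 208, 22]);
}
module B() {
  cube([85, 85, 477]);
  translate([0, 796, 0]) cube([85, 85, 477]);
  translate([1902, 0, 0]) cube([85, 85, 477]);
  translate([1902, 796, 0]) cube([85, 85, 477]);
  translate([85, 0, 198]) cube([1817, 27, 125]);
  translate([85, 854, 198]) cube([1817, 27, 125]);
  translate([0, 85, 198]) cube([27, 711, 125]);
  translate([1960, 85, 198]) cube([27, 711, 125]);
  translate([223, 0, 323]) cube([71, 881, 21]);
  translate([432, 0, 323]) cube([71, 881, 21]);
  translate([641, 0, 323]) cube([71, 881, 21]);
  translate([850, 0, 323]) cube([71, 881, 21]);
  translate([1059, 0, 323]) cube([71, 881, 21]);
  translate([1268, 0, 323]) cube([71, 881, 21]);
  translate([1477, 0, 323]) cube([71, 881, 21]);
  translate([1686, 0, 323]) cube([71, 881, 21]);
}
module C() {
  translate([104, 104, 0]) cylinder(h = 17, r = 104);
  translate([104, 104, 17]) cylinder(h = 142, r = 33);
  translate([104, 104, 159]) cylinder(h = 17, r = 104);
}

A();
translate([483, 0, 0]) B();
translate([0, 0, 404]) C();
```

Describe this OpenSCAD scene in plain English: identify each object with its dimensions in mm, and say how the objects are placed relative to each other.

A is a four-legged stool. The seat is 253×260 mm, 39 mm thick, top at z = 404 mm. It stands on four square legs, each 26×26 mm in cross-section, from z = 0 to the seat underside, each flush with a corner of the seat. Four stretchers, 26 mm wide and 22 mm tall, connect adjacent legs with their undersides at z = 165 mm, each running between the inner faces of the legs it joins and aligned with the legs' outer faces on the other axis.

B is a bed frame 1987 mm long (x) by 881 mm wide (y). Four 85×85 mm corner posts, 477 mm tall, at the corners of the footprint. Four rails of 27 mm thickness and 125 mm height run between adjacent posts with their undersides at z = 198 mm, their outer faces flush with the outside of the frame (the two x-running rails run between the posts' inner faces; the two y-running rails run between the posts' inner faces). 8 slats, each 71 mm wide (x) and 21 mm thick, lie across the top of the two x-running rails, running the full 881 mm width of the frame in y; the slats are evenly spaced along x between the inner faces of the end posts with equal gaps (rounded down to the nearest mm) at the −x end and between each pair — any rounding remainder accumulates at the +x end.

C is a spool: two coaxial disc flanges of radius 104 mm and thickness 17 mm, joined by a core cylinder of radius 33 mm and height 142 mm. The lower flange rests on z = 0 and the three cylinders share a vertical axis.

The bed frame is on the floor beside the stool on its +x side. The spool is on top of the stool.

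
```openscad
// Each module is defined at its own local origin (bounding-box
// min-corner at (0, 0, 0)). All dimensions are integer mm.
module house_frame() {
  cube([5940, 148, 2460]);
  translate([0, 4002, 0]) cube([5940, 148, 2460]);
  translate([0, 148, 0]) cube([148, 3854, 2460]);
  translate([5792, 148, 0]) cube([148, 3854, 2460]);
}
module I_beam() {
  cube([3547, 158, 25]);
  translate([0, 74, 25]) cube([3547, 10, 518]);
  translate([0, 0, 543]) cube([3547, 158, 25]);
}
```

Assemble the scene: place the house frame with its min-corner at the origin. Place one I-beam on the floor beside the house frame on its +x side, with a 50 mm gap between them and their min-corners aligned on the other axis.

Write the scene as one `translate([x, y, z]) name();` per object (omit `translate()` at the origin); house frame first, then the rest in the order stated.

house_frame();
translate([5990, 0, 0]) I_beam();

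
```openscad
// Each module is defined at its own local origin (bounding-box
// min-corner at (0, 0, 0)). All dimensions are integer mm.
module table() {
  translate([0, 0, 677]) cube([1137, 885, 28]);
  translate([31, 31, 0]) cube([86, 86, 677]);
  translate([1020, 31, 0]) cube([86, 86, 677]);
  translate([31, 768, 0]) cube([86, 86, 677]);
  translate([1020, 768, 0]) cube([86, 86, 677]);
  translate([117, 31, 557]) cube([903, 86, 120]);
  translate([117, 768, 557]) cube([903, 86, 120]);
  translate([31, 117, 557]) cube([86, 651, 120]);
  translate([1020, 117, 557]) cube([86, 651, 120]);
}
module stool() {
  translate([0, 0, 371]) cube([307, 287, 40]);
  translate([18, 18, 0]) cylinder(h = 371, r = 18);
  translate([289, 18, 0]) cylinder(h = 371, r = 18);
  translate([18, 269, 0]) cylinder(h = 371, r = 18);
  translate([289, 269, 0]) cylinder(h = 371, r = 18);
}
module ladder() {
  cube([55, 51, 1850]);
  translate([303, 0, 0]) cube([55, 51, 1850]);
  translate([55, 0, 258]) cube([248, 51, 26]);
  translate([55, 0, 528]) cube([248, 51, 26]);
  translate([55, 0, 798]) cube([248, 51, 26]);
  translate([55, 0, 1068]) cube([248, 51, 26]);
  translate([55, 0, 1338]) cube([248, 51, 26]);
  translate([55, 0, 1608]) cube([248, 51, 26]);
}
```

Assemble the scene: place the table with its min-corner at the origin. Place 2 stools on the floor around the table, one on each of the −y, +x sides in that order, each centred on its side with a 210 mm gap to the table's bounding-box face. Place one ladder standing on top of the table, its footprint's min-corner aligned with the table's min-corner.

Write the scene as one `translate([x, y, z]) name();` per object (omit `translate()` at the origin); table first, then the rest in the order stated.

table();
translate([415, -497, 0]) stool();
translate([1347, 299, 0]) stool();
translate([0, 0, 705]) ladder();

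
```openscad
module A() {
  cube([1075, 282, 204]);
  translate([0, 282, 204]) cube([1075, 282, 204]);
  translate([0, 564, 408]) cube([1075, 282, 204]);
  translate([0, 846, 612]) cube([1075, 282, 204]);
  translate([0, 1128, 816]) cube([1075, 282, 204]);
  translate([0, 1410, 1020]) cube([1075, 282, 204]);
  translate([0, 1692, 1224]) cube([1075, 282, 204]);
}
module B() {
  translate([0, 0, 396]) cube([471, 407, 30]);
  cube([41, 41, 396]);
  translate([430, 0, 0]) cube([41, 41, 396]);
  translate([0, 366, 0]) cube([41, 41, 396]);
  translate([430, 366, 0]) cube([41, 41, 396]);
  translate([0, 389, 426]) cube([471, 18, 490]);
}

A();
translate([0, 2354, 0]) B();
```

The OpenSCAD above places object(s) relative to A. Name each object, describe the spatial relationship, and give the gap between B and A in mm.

A is a staircase. B is a chair. The chair is on the floor beside the staircase on its +y side. The gap between the chair and the staircase is 380 mm.

The chair's nearest face is 380 mm from the staircase's +y face.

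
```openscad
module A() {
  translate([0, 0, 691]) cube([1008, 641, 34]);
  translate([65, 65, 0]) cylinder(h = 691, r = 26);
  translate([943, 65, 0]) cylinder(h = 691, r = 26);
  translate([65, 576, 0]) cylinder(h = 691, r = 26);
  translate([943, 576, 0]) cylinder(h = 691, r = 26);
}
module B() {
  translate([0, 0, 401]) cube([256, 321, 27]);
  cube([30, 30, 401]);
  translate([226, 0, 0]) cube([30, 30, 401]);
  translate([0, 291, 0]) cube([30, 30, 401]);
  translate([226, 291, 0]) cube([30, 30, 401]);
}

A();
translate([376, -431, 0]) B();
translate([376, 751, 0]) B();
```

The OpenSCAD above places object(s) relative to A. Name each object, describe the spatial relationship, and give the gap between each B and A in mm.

Each stool's nearest face is 110 mm from the table's bounding box.

A is a table. B is a stool. Two stools sit around the table at the −y, +y sides. The gap between each stool and the table is 110 mm.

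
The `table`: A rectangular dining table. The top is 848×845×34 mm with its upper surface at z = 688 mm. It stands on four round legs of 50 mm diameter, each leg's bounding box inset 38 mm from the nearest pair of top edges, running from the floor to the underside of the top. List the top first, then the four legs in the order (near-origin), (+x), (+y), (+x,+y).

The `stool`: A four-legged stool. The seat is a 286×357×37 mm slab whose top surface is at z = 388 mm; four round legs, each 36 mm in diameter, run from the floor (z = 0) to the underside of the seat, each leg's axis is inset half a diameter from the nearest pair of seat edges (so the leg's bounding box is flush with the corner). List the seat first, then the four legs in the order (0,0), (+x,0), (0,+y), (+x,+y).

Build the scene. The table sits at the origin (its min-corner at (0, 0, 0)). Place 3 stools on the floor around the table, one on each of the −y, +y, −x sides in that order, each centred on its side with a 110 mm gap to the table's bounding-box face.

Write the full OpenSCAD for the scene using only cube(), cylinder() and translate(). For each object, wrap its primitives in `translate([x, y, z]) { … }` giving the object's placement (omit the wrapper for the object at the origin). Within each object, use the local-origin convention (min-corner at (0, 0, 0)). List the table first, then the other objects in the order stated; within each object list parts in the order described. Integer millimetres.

translate([0, 0, 654]) cube([848, 845, 34]);
translate([63, 63, 0]) cylinder(h = 654, r = 25);
translate([785, 63, 0]) cylinder(h = 654, r = 25);
translate([63, 782, 0]) cylinder(h = 654, r = 25);
translate([785, 782, 0]) cylinder(h = 654, r = 25);
translate([281, -467, 0]) {
  translate([0, 0, 351]) cube([286, 357, 37]);
  translate([18, 18, 0]) cylinder(h = 351, r = 18);
  translate([268, 18, 0]) cylinder(h = 351, r = 18);
  translate([18, 339, 0]) cylinder(h = 351, r = 18);
  translate([268, 339, 0]) cylinder(h = 351, r = 18);
}
translate([281, 955, 0]) {
  translate([0, 0, 351]) cube([286, 357, 37]);
  translate([18, 18, 0]) cylinder(h = 351, r = 18);
  translate([268, 18, 0]) cylinder(h = 351, r = 18);
  translate([18, 339, 0]) cylinder(h = 351, r = 18);
  translate([268, 339, 0]) cylinder(h = 351, r = 18);
}
translate([-396, 244, 0]) {
  translate([0, 0, 351]) cube([286, 357, 37]);
  translate([18, 18, 0]) cylinder(h = 351, r = 18);
  translate([268, 18, 0]) cylinder(h = 351, r = 18);
  translate([18, 339, 0]) cylinder(h = 351, r = 18);
  translate([268, 339, 0]) cylinder(h = 351, r = 18);
}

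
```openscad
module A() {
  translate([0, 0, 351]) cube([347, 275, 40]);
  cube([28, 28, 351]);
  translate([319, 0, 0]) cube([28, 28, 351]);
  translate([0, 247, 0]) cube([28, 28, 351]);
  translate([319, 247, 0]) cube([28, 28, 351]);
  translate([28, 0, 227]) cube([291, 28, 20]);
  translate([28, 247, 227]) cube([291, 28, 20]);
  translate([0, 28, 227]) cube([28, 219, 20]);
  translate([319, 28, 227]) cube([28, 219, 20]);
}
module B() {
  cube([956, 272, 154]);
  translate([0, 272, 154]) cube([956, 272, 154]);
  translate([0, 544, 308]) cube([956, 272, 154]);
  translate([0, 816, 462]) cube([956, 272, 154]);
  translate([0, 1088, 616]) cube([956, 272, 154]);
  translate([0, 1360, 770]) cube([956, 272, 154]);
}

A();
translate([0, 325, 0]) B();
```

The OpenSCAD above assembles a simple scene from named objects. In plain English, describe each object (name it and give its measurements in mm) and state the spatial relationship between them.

A is a simple wooden stool: a rectangular seat 347 mm (x) by 275 mm (y), 40 mm thick, top face at z = 391 mm, on four square legs, each 28×28 mm in cross-section. The legs rest on z = 0, each flush with a corner of the seat. Four stretchers, 28 mm wide and 20 mm tall, connect adjacent legs with their undersides at z = 227 mm, each running between the inner faces of the legs it joins and aligned with the legs' outer faces on the other axis.

B is a run of 6 identical solid stair steps. Each tread is 956×272 mm and each step block is 154 mm high. Step 1 rests on the floor; step k is offset from step 1 by (k−1)×272 mm in y and (k−1)×154 mm in z.

The staircase is on the floor beside the stool on its +y side.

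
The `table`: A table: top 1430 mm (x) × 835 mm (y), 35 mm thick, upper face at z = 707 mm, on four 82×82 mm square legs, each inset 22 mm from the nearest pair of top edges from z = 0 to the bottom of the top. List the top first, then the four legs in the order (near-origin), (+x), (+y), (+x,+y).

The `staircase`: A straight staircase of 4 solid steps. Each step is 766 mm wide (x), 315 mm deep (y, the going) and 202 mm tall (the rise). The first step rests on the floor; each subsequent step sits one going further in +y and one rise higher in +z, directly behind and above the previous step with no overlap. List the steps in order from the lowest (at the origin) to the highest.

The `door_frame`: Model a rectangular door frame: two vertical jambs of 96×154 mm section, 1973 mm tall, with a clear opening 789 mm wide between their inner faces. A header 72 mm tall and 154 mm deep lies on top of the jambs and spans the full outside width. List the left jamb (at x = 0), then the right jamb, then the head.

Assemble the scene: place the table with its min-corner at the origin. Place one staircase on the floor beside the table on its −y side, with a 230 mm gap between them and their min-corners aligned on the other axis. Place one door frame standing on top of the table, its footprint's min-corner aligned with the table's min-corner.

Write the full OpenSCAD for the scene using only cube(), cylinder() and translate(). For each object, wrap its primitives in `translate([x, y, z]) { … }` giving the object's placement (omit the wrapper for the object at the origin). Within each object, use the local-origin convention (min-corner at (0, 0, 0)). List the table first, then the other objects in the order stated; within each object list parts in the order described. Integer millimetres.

translate([0, 0, 672]) cube([1430, 835, 35]);
translate([22, 22, 0]) cube([82, 82, 672]);
translate([1326, 22, 0]) cube([82, 82, 672]);
translate([22, 731, 0]) cube([82, 82, 672]);
translate([1326, 731, 0]) cube([82, 82, 672]);
translate([0, -1490, 0]) {
  cube([766, 315, 202]);
  translate([0, 315, 202]) cube([766, 315, 202]);
  translate([0, 630, 404]) cube([766, 315, 202]);
  translate([0, 945, 606]) cube([766, 315, 202]);
}
translate([0, 0, 707]) {
  cube([96, 154, 1973]);
  translate([885, 0, 0]) cube([96, 154, 1973]);
  translate([0, 0, 1973]) cube([981, 154, 72]);
}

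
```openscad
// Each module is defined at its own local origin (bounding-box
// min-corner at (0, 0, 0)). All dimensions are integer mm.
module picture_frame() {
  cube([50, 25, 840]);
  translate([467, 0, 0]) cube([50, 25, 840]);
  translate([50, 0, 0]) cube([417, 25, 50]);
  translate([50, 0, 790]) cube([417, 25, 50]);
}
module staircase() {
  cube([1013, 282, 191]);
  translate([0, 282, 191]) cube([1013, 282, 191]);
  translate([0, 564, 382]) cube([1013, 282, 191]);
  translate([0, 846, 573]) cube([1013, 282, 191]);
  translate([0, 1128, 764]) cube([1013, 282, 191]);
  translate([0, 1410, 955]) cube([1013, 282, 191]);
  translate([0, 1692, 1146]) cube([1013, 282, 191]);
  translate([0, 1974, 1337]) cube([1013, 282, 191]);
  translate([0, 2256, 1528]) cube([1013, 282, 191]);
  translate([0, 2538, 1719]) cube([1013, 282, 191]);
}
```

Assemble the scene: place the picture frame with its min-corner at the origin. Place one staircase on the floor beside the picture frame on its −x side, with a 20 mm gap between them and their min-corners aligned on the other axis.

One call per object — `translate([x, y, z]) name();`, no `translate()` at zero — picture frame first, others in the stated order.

picture_frame();
translate([-1033, 0, 0]) staircase();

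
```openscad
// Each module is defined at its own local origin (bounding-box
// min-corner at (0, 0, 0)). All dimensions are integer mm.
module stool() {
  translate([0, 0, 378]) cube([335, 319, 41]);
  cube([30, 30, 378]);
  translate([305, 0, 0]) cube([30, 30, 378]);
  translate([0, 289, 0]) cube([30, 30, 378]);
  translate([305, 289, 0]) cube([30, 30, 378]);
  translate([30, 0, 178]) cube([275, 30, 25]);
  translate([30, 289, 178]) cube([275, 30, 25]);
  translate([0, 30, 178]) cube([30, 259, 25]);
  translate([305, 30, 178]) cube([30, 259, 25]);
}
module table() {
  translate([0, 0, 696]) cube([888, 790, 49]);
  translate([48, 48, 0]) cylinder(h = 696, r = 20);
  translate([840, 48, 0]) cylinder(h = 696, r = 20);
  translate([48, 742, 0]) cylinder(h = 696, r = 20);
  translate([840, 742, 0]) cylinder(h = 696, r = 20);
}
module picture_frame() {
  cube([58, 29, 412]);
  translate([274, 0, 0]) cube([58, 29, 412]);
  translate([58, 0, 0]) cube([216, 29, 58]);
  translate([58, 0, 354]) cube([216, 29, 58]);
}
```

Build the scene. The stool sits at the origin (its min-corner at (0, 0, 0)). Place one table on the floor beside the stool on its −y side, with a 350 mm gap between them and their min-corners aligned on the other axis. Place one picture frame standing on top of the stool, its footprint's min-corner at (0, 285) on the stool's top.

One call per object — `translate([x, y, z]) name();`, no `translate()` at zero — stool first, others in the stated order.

stool();
translate([0, -1140, 0]) table();
translate([0, 285, 419]) picture_frame();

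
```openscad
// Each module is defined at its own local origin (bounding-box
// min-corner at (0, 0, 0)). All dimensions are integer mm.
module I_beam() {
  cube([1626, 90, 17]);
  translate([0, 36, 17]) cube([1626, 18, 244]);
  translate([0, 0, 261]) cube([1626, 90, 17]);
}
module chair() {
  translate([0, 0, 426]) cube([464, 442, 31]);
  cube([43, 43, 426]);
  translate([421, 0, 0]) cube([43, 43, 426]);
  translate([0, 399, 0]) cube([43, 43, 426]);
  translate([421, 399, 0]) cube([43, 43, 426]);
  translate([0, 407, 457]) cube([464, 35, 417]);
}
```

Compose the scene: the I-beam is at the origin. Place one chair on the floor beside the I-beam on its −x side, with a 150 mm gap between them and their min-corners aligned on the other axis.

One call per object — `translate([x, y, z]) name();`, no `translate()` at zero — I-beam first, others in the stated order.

I_beam();
translate([-614, 0, 0]) chair();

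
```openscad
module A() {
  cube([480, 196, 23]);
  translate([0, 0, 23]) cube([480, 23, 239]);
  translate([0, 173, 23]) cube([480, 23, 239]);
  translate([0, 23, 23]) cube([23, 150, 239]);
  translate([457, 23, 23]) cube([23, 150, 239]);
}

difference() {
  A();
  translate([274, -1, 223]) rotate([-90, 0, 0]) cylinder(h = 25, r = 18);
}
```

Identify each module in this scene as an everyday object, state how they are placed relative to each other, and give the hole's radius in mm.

A is an open box. The open box has a circular hole through its front wall. The hole's radius is 18 mm.

The subtracted cylinder has r = 18 mm.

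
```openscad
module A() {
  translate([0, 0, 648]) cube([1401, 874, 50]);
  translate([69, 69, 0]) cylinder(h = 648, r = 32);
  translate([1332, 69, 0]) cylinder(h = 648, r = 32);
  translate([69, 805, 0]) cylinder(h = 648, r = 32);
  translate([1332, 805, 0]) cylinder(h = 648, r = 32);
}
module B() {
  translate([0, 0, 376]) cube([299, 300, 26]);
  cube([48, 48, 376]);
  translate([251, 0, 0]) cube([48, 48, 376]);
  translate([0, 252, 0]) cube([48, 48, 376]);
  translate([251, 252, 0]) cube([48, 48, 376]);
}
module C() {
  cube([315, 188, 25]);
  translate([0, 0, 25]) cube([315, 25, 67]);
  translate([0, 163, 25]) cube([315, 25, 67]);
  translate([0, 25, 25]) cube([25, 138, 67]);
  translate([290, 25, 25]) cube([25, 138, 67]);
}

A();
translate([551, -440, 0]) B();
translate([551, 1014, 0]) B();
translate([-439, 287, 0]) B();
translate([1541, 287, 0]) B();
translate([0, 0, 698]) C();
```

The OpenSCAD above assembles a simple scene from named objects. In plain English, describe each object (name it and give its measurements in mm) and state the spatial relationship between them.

A is a table: top 1401 mm (x) × 874 mm (y), 50 mm thick, upper face at z = 698 mm, on four round legs of 64 mm diameter, each leg's bounding box inset 37 mm from the nearest pair of top edges, running from z = 0 to the bottom of the top.

B is a four-legged stool. The seat is 299×300 mm, 26 mm thick, top at z = 402 mm. It stands on four square legs, each 48×48 mm in cross-section, from z = 0 to the seat underside, each flush with a corner of the seat.

C is an open storage box with external size 315×188×92 mm and wall thickness 25 mm (the base is also 25 mm thick). The base covers the whole footprint; the four walls stand on the base, with the y-facing walls full-width and the x-facing walls fitting between their inner faces.

Four stools sit around the table at the −y, +y, −x, +x sides. The open box is on top of the table.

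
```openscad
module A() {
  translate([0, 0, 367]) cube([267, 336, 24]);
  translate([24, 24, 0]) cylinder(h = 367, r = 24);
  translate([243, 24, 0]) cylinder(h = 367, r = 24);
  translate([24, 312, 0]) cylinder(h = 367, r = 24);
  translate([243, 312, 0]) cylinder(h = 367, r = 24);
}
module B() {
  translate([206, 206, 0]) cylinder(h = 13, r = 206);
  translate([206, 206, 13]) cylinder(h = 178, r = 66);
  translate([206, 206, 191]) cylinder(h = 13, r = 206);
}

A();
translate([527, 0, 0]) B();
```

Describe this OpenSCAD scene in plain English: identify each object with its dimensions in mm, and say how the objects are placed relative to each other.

A is a four-legged stool. The seat is a 267×336×24 mm slab whose top surface is at z = 391 mm; four round legs, each 48 mm in diameter, run from the floor (z = 0) to the underside of the seat, each leg's axis is inset half a diameter from the nearest pair of seat edges (so the leg's bounding box is flush with the corner).

B is a spool: two coaxial disc flanges of radius 206 mm and thickness 13 mm, joined by a core cylinder of radius 66 mm and height 178 mm. The lower flange rests on z = 0 and the three cylinders share a vertical axis.

The spool is on the floor beside the stool on its +x side.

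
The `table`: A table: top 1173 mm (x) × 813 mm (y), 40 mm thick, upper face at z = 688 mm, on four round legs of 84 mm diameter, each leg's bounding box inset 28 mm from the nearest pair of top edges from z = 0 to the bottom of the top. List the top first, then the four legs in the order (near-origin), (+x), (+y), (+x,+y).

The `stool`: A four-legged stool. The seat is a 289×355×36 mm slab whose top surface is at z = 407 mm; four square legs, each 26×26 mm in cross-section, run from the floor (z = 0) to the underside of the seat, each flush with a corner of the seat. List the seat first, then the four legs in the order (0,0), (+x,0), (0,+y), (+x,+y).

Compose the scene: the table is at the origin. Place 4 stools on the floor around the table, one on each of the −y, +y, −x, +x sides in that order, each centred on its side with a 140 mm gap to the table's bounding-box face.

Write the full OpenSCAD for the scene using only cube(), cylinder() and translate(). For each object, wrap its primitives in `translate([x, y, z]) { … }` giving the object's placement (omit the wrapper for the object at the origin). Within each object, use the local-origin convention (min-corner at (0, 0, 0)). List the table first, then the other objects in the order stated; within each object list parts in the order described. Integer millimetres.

translate([0, 0, 648]) cube([1173, 813, 40]);
translate([70, 70, 0]) cylinder(h = 648, r = 42);
translate([1103, 70, 0]) cylinder(h = 648, r = 42);
translate([70, 743, 0]) cylinder(h = 648, r = 42);
translate([1103, 743, 0]) cylinder(h = 648, r = 42);
translate([442, -495, 0]) {
  translate([0, 0, 371]) cube([289, 355, 36]);
  cube([26, 26, 371]);
  translate([263, 0, 0]) cube([26, 26, 371]);
  translate([0, 329, 0]) cube([26, 26, 371]);
  translate([263, 329, 0]) cube([26, 26, 371]);
}
translate([442, 953, 0]) {
  translate([0, 0, 371]) cube([289, 355, 36]);
  cube([26, 26, 371]);
  translate([263, 0, 0]) cube([26, 26, 371]);
  translate([0, 329, 0]) cube([26, 26, 371]);
  translate([263, 329, 0]) cube([26, 26, 371]);
}
translate([-429, 229, 0]) {
  translate([0, 0, 371]) cube([289, 355, 36]);
  cube([26, 26, 371]);
  translate([263, 0, 0]) cube([26, 26, 371]);
  translate([0, 329, 0]) cube([26, 26, 371]);
  translate([263, 329, 0]) cube([26, 26, 371]);
}
translate([1313, 229, 0]) {
  translate([0, 0, 371]) cube([289, 355, 36]);
  cube([26, 26, 371]);
  translate([263, 0, 0]) cube([26, 26, 371]);
  translate([0, 329, 0]) cube([26, 26, 371]);
  translate([263, 329, 0]) cube([26, 26, 371]);
}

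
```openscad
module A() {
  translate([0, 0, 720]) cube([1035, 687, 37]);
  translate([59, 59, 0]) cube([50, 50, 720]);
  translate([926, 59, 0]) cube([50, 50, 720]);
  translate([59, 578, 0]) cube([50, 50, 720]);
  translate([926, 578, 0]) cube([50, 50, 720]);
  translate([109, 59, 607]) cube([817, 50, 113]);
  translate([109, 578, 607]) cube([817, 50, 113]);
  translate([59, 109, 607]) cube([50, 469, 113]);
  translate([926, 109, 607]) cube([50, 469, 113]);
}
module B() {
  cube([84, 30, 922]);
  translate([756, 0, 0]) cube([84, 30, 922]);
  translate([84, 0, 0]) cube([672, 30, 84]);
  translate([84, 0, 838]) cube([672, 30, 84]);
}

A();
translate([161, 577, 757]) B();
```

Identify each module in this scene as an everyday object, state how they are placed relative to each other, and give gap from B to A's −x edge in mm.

The picture frame's min-x is at 161; the table's min-x is 0; gap = 161 mm.

A is a table. B is a picture frame. The picture frame is on top of the table. The gap from the picture frame to the table's −x edge is 161 mm.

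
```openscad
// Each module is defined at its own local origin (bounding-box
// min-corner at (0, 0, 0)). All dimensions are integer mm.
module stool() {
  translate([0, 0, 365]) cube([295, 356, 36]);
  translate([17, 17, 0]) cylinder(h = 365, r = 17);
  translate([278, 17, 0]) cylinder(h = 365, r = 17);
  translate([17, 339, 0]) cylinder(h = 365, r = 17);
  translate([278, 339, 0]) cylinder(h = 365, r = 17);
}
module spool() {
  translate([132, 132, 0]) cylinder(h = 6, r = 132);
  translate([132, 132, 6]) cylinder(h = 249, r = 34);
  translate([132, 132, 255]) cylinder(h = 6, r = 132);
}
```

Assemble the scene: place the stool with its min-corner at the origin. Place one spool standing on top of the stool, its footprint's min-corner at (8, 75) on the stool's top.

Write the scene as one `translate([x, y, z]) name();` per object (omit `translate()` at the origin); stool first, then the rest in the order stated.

stool();
translate([8, 75, 401]) spool();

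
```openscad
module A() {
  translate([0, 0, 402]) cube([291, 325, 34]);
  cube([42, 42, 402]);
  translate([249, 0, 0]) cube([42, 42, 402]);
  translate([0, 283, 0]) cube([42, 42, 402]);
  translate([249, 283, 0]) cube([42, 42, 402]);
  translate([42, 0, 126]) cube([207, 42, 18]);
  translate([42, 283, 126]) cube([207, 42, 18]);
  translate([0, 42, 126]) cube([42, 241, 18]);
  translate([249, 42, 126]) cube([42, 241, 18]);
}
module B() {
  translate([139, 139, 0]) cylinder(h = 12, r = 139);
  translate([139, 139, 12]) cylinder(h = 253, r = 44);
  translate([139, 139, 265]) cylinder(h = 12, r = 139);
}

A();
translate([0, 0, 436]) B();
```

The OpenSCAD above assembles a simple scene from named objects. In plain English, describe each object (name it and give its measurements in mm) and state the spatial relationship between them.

A is a four-legged stool. The seat is a 291×325×34 mm slab whose top surface is at z = 436 mm; four square legs, each 42×42 mm in cross-section, run from the floor (z = 0) to the underside of the seat, each flush with a corner of the seat. Four stretchers, 42 mm wide and 18 mm tall, connect adjacent legs with their undersides at z = 126 mm, each running between the inner faces of the legs it joins and aligned with the legs' outer faces on the other axis.

B is a spool: two coaxial disc flanges of radius 139 mm and thickness 12 mm, joined by a core cylinder of radius 44 mm and height 253 mm. The lower flange rests on z = 0 and the three cylinders share a vertical axis.

The spool is on top of the stool.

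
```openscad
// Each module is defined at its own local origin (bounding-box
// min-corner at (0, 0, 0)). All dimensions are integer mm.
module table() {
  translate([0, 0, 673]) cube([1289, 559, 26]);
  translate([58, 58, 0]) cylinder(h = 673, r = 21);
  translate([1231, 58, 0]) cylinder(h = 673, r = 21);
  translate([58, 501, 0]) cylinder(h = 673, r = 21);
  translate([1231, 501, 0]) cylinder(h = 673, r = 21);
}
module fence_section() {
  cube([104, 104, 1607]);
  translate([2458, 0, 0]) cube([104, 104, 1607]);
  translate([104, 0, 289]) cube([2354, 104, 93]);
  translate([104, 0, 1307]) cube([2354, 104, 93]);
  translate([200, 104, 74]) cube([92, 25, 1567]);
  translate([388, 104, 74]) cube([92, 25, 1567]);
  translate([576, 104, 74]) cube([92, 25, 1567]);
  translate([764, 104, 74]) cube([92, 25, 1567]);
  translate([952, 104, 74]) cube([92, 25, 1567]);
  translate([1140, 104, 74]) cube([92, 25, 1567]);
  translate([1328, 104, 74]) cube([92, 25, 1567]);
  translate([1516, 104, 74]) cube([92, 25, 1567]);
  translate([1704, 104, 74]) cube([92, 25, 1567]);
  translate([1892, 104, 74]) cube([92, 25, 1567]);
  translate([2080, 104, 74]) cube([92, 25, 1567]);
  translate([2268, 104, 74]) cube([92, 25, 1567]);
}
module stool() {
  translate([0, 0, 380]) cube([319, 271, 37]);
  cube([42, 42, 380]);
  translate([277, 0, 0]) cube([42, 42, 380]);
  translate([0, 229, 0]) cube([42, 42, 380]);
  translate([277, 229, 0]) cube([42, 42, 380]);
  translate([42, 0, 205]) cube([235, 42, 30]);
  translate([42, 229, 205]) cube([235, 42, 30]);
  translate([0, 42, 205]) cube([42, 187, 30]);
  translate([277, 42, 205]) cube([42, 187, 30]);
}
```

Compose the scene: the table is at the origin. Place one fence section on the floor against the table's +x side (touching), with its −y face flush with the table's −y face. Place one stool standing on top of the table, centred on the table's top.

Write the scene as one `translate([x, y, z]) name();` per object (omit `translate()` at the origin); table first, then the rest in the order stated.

table();
translate([1289, 0, 0]) fence_section();
translate([485, 144, 699]) stool();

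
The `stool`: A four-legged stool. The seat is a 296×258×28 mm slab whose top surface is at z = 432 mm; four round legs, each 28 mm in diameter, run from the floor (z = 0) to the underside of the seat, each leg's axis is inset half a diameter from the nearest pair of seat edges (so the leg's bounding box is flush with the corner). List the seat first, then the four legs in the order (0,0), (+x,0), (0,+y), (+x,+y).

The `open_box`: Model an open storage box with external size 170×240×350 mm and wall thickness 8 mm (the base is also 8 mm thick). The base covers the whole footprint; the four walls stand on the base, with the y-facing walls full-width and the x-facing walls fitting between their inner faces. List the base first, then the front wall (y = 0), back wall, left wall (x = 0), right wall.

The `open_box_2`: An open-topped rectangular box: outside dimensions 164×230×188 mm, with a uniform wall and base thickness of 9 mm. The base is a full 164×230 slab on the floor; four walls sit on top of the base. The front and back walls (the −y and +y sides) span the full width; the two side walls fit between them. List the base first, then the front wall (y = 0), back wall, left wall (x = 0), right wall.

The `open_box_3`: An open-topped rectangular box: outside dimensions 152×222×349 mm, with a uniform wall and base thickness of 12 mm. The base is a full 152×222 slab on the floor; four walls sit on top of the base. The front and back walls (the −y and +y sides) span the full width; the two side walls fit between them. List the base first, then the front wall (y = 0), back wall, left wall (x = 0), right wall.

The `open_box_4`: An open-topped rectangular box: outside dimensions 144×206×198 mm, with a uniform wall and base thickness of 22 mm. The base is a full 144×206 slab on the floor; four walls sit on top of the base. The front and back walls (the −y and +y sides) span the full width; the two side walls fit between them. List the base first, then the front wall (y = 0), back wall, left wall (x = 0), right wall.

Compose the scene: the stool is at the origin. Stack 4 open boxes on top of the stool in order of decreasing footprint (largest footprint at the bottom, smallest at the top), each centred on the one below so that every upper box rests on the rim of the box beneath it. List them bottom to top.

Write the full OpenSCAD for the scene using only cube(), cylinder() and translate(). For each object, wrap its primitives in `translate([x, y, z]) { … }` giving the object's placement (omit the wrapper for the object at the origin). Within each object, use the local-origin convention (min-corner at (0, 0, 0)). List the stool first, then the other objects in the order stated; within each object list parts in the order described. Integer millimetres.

translate([0, 0, 404]) cube([296, 258, 28]);
translate([14, 14, 0]) cylinder(h = 404, r = 14);
translate([282, 14, 0]) cylinder(h = 404, r = 14);
translate([14, 244, 0]) cylinder(h = 404, r = 14);
translate([282, 244, 0]) cylinder(h = 404, r = 14);
translate([63, 9, 432]) {
  cube([170, 240, 8]);
  translate([0, 0, 8]) cube([170, 8, 342]);
  translate([0, 232, 8]) cube([170, 8, 342]);
  translate([0, 8, 8]) cube([8, 224, 342]);
  translate([162, 8, 8]) cube([8, 224, 342]);
}
translate([66, 14, 782]) {
  cube([164, 230, 9]);
  translate([0, 0, 9]) cube([164, 9, 179]);
  translate([0, 221, 9]) cube([164, 9, 179]);
  translate([0, 9, 9]) cube([9, 212, 179]);
  translate([155, 9, 9]) cube([9, 212, 179]);
}
translate([72, 18, 970]) {
  cube([152, 222, 12]);
  translate([0, 0, 12]) cube([152, 12, 337]);
  translate([0, 210, 12]) cube([152, 12, 337]);
  translate([0, 12, 12]) cube([12, 198, 337]);
  translate([140, 12, 12]) cube([12, 198, 337]);
}
translate([76, 26, 1319]) {
  cube([144, 206, 22]);
  translate([0, 0, 22]) cube([144, 22, 176]);
  translate([0, 184, 22]) cube([144, 22, 176]);
  translate([0, 22, 22]) cube([22, 162, 176]);
  translate([122, 22, 22]) cube([22, 162, 176]);
}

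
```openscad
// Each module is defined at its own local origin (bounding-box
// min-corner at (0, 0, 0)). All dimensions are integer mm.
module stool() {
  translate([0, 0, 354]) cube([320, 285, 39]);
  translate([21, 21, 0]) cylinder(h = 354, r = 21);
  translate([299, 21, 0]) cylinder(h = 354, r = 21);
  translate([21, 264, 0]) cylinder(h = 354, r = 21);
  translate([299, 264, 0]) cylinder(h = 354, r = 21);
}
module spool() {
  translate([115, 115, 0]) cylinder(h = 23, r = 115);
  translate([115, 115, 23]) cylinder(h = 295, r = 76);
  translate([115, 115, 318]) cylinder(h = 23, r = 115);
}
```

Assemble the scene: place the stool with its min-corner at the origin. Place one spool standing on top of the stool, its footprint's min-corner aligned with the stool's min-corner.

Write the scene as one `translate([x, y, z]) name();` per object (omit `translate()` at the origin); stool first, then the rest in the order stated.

stool();
translate([0, 0, 393]) spool();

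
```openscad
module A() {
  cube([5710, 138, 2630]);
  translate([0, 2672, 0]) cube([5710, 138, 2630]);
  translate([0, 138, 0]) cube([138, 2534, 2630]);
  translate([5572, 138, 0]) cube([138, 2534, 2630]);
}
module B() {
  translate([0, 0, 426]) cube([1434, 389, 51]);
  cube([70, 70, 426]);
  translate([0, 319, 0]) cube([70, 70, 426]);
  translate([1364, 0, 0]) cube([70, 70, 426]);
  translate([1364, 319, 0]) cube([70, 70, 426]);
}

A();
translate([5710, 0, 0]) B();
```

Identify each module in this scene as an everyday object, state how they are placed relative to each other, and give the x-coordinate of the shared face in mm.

A is a house frame. B is a bench. The bench is against the house frame's +x side, with their −y faces flush. The x-coordinate of the shared face is 5710 mm.

The house frame's +x face and the bench's −x face are both at x = 5710 mm.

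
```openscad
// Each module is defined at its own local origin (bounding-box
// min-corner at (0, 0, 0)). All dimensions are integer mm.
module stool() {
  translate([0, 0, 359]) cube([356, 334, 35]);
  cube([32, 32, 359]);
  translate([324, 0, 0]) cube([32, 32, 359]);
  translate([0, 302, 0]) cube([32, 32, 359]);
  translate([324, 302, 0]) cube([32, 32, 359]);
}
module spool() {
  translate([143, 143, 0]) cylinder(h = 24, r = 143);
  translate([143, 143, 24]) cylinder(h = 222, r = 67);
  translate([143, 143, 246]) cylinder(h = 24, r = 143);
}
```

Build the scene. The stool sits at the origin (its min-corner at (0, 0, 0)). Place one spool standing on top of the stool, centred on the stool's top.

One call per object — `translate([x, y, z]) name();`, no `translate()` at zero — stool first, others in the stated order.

stool();
translate([35, 24, 394]) spool();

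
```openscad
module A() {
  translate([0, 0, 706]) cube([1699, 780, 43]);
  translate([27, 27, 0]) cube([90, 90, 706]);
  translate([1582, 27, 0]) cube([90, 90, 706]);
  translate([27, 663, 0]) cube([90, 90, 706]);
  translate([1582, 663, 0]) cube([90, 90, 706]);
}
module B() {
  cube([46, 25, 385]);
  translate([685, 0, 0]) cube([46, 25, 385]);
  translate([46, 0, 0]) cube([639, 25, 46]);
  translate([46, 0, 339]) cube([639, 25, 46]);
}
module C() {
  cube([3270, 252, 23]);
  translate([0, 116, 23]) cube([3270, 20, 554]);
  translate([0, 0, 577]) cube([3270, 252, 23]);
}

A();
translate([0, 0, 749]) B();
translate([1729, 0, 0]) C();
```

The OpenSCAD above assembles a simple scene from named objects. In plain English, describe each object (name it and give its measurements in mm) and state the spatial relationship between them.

A is a table: top 1699 mm (x) × 780 mm (y), 43 mm thick, upper face at z = 749 mm, on four 90×90 mm square legs, each inset 27 mm from the nearest pair of top edges, running from z = 0 to the bottom of the top.

B is a picture frame with a 639×293 mm rectangular opening (x by z) and a uniform 46 mm border on every side. Frame depth is 25 mm along y. It is built from two vertical stiles running the full outside height and two horizontal rails spanning the gap between the stiles.

C is an I-beam lying along x, 3270 mm long. Overall section height 600 mm. Two flanges 252 mm wide (y) and 23 mm thick, one on the floor and one at the top; a web 20 mm thick runs between them, centred on the flange width.

The picture frame is on top of the table. The I-beam is on the floor beside the table on its +x side.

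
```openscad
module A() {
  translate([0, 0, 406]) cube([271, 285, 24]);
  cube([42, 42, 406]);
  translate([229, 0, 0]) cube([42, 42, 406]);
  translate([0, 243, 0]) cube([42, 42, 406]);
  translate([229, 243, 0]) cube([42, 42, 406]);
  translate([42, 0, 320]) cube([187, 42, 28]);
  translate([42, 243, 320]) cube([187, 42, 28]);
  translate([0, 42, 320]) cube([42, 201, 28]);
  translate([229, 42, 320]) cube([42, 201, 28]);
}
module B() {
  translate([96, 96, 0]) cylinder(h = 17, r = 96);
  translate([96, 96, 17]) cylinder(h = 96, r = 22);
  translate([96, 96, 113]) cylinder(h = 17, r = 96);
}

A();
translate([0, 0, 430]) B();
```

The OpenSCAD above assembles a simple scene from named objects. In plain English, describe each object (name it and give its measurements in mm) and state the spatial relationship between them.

A is a four-legged stool. The seat is 271×285 mm, 24 mm thick, top at z = 430 mm. It stands on four square legs, each 42×42 mm in cross-section, from z = 0 to the seat underside, each flush with a corner of the seat. Four stretchers, 42 mm wide and 28 mm tall, connect adjacent legs with their undersides at z = 320 mm, each running between the inner faces of the legs it joins and aligned with the legs' outer faces on the other axis.

B is a spool: two coaxial disc flanges of radius 96 mm and thickness 17 mm, joined by a core cylinder of radius 22 mm and height 96 mm. The lower flange rests on z = 0 and the three cylinders share a vertical axis.

The spool is on top of the stool.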